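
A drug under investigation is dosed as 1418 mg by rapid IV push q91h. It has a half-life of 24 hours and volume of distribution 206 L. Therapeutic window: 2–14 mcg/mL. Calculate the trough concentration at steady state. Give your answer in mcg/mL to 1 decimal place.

τ/t½ = 91/24 ≈ 3.7917, so fraction remaining f = (1/2)^(91/24) ≈ 0.0722.
Accumulation ratio R = 1/(1 − f) ≈ 1/0.9278 ≈ 1.0778.
Single-dose peak C₀ = D/Vd = 1418/206 ≈ 6.883 mcg/mL.
Steady-state peak Cmax,ss = C₀·R ≈ 6.883 × 1.0778 ≈ 7.418 mcg/mL.
Steady-state trough Cmin,ss = Cmax,ss·f ≈ 7.418 × 0.0722 ≈ 0.536 mcg/mL.
Trough 0.5 mcg/mL vs MEC 2 mcg/mL: subtherapeutic.

0.5 mcg/mL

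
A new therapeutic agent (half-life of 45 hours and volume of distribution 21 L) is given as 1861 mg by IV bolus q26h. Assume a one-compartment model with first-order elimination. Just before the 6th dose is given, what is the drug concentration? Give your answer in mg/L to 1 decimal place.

f = (1/2)^(τ/t½) = (1/2)^(26/45) ≈ 0.6700.
C₀ = D/Vd = 1861/21 ≈ 88.619 mg/L.
Before the 6th dose, 5 doses have been given. Superposition: Cmin = C₀·(f + f² + … + f^5).
≈ 88.619 × (0.6700 + 0.4489 + 0.3008 + 0.2015 + 0.1350) ≈ 88.619 × 1.7562 ≈ 155.633 mg/L.

155.6 mg/L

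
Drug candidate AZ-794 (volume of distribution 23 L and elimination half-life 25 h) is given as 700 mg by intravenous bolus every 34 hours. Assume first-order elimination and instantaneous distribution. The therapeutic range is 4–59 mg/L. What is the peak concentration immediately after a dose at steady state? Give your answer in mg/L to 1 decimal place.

Over one 34-h interval, 34/25 ≈ 1.36 half-lives elapse, leaving f ≈ 0.3896 of each dose.
At steady state, accumulation factor R = 1/(1 − e^(−kτ)) ≈ 1.6383.
Single-dose peak C₀ = D/Vd = 700/23 ≈ 30.435 mg/L.
Cmax,ss = C₀/(1 − f) ≈ 30.435/0.6104 ≈ 49.861 mg/L.
Peak 49.9 mg/L vs MTC 59 mg/L: below toxic threshold.

49.9 mg/L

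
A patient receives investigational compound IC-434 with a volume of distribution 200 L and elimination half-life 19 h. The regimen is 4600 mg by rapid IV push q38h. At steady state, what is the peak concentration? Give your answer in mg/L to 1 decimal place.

30.7 mg/L

τ = 38 h = 2 half-lives, so f = (1/2)^2 = 0.25.
Accumulation ratio R = 1/(1 − f) = 1/0.75 = 4/3.
Single-dose peak C₀ = D/Vd = 4600/200 = 23 mg/L.
Steady-state peak Cmax,ss = C₀·R = 23 × 4/3 ≈ 30.667 mg/L.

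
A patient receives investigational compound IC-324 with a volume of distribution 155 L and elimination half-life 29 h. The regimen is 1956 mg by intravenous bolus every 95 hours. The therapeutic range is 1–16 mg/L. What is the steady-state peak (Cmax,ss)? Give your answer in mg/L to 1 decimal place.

14.1 mg/L

τ/t½ = 95/29 ≈ 3.2759, so fraction remaining f = (1/2)^(95/29) ≈ 0.1032.
At steady state, accumulation factor R = 1/(1 − e^(−kτ)) ≈ 1.1151.
Single-dose peak C₀ = D/Vd = 1956/155 ≈ 12.619 mg/L.
Steady-state peak Cmax,ss = C₀·R ≈ 12.619 × 1.1151 ≈ 14.071 mg/L.
Peak 14.1 mg/L vs MTC 16 mg/L: below toxic threshold.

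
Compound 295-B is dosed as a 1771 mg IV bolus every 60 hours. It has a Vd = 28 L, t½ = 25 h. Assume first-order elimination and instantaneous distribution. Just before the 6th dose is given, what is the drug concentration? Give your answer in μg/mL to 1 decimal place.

f = (1/2)^(τ/t½) = (1/2)^(60/25) ≈ 0.1895.
C₀ = D/Vd = 1771/28 ≈ 63.250 μg/mL.
Before the 6th dose, 5 doses have been given. Superposition: Cmin = C₀·(f + f² + … + f^5).
≈ 63.250 × (0.1895 + 0.0359 + 0.0068 + 0.0013 + 0.0002) ≈ 63.250 × 0.2337 ≈ 14.782 μg/mL.

14.8 μg/mL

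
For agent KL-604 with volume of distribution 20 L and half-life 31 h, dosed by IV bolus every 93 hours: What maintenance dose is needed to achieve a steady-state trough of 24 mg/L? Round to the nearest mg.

3360 mg

τ/t½ = 93/31 ≈ 3, so f = (1/2)^(93/31) ≈ 0.125000.
Cmin,ss = (D/Vd)·f/(1−f), so D = Cmin,ss·Vd·(1−f)/f.
D = 24 × 20 × (1−f)/f ≈ 24 × 20 × 7.00000 ≈ 3360.00 mg.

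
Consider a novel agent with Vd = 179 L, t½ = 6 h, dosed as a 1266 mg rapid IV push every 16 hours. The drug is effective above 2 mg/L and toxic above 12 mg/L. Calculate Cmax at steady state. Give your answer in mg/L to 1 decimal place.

8.4 mg/L

τ/t½ = 16/6 ≈ 2.6667, so fraction remaining f = (1/2)^(16/6) ≈ 0.1575.
Accumulation ratio R = 1/(1 − f) ≈ 1/0.8425 ≈ 1.1869.
Each bolus raises the concentration by D/Vd = 1266/179 ≈ 7.073 mg/L.
Steady-state peak Cmax,ss = C₀·R ≈ 7.073 × 1.1869 ≈ 8.395 mg/L.
Peak 8.4 mg/L vs MTC 12 mg/L: below toxic threshold.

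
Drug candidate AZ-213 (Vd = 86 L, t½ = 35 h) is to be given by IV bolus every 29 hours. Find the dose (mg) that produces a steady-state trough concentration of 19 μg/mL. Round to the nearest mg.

τ/t½ = 29/35 ≈ 0.82857, so f = (1/2)^(29/35) ≈ 0.563087.
Cmin,ss = (D/Vd)·f/(1−f), so D = Cmin,ss·Vd·(1−f)/f.
D = 19 × 86 × (1−f)/f ≈ 19 × 86 × 0.77592 ≈ 1267.85 mg.

1268 mg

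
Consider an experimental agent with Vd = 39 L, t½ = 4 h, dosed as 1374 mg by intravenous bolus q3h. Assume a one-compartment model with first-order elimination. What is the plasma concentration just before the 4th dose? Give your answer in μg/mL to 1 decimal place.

f = (1/2)^(τ/t½) = (1/2)^(3/4) ≈ 0.5946.
C₀ = D/Vd = 1374/39 ≈ 35.231 μg/mL.
Before the 4th dose, 3 doses have been given. Superposition: Cmin = C₀·(f + f² + … + f^3).
≈ 35.231 × (0.5946 + 0.3535 + 0.2102) ≈ 35.231 × 1.1583 ≈ 40.808 μg/mL.

40.8 μg/mL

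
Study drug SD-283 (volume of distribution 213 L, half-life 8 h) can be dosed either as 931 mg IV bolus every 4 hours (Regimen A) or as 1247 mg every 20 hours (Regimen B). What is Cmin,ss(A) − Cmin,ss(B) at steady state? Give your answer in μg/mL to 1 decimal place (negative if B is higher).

Regimen A: f = (1/2)^(4/8) ≈ 0.7071; Cmin,ss = (931/213)·f/(1−f) ≈ 10.552 μg/mL.
Regimen B: f = (1/2)^(20/8) ≈ 0.1768; Cmin,ss = (1247/213)·f/(1−f) ≈ 1.257 μg/mL.
Difference ≈ 10.552 − 1.257 ≈ 9.295 μg/mL.

9.3 μg/mL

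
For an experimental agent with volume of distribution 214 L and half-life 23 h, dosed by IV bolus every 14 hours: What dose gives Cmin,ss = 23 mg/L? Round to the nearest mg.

2583 mg

τ/t½ = 14/23 ≈ 0.6087, so f = (1/2)^(14/23) ≈ 0.655789.
Cmin,ss = (D/Vd)·f/(1−f), so D = Cmin,ss·Vd·(1−f)/f.
D = 23 × 214 × (1−f)/f ≈ 23 × 214 × 0.52488 ≈ 2583.46 mg.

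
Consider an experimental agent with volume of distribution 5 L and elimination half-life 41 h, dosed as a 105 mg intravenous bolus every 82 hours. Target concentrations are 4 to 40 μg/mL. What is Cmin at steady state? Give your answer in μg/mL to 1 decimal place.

τ = 82 h = 2 half-lives, so f = (1/2)^2 = 0.25.
Accumulation ratio R = 1/(1 − f) = 1/0.75 = 4/3.
Single-dose peak C₀ = D/Vd = 105/5 = 21 μg/mL.
Steady-state peak Cmax,ss = C₀·R = 21 × 4/3 ≈ 28.000 μg/mL.
Steady-state trough Cmin,ss = Cmax,ss·f ≈ 28.000 × 0.25 ≈ 7.000 μg/mL.
Trough 7.0 μg/mL vs MEC 4 μg/mL: adequate.

7.0 μg/mL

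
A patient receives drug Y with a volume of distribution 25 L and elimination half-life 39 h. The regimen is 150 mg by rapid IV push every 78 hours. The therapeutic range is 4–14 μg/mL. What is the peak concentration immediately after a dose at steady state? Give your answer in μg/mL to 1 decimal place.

The dosing interval is 2 half-lives, so f = 2^(−2) = 0.25.
At steady state, R = 1/(1 − 0.25) = 4/3.
Single-dose peak C₀ = D/Vd = 150/25 = 6 μg/mL.
Steady-state peak Cmax,ss = C₀·R = 6 × 4/3 ≈ 8.000 μg/mL.
Peak 8.0 μg/mL vs MTC 14 μg/mL: below toxic threshold.

8.0 μg/mL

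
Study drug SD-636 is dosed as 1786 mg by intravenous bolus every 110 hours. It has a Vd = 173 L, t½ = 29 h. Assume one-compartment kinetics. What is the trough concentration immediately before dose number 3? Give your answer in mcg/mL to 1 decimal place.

0.8 mcg/mL

f = (1/2)^(τ/t½) = (1/2)^(110/29) ≈ 0.0721.
C₀ = D/Vd = 1786/173 ≈ 10.324 mcg/mL.
Before the 3rd dose, 2 doses have been given. Superposition: Cmin = C₀·(f + f²).
≈ 10.324 × (0.0721 + 0.0052) ≈ 10.324 × 0.0773 ≈ 0.798 mcg/mL.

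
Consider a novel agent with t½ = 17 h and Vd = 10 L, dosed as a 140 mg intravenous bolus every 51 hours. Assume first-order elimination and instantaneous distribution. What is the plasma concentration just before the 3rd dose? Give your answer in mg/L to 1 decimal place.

2.0 mg/L

f = (1/2)^(τ/t½) = (1/2)^(51/17) ≈ 0.1250.
C₀ = D/Vd = 140/10 ≈ 14.000 mg/L.
Before the 3rd dose, 2 doses have been given. Superposition: Cmin = C₀·(f + f²).
≈ 14.000 × (0.1250 + 0.0156) ≈ 14.000 × 0.1406 ≈ 1.968 mg/L.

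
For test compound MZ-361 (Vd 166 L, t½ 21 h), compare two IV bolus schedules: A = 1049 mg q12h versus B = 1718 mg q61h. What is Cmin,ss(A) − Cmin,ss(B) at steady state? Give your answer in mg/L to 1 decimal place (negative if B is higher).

11.4 mg/L

Regimen A: f = (1/2)^(12/21) ≈ 0.6730; Cmin,ss = (1049/166)·f/(1−f) ≈ 13.006 mg/L.
Regimen B: f = (1/2)^(61/21) ≈ 0.1335; Cmin,ss = (1718/166)·f/(1−f) ≈ 1.595 mg/L.
Difference ≈ 13.006 − 1.595 ≈ 11.411 mg/L.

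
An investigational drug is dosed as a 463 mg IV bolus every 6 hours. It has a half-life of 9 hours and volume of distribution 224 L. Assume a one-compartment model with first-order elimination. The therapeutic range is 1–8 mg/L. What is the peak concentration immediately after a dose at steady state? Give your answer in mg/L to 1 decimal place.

5.6 mg/L

k = ln2/t½ = ln2/9 ≈ 0.077016 h⁻¹; fraction remaining f = e^(−kτ) = e^(−0.077016×6) ≈ 0.6300.
Accumulation ratio R = 1/(1 − f) ≈ 1/0.3700 ≈ 2.7027.
Single-dose peak C₀ = D/Vd = 463/224 ≈ 2.067 mg/L.
Steady-state peak Cmax,ss = C₀·R ≈ 2.067 × 2.7027 ≈ 5.586 mg/L.
Peak 5.6 mg/L vs MTC 8 mg/L: below toxic threshold.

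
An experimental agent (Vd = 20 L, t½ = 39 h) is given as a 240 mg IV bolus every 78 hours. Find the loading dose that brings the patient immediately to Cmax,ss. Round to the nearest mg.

320 mg

f = (1/2)^(78/39) ≈ 0.250000; accumulation ratio R = 1/(1−f) ≈ 1.33333.
Loading dose to hit Cmax,ss on first dose: D_load = D_maint·R ≈ 240 × 1.33333 ≈ 320.00 mg.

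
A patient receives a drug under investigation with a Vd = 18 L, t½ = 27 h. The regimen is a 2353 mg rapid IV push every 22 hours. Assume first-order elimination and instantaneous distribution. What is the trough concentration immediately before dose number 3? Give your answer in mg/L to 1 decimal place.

116.6 mg/L

f = (1/2)^(τ/t½) = (1/2)^(22/27) ≈ 0.5685.
C₀ = D/Vd = 2353/18 ≈ 130.722 mg/L.
Before the 3rd dose, 2 doses have been given. Superposition: Cmin = C₀·(f + f²).
≈ 130.722 × (0.5685 + 0.3232) ≈ 130.722 × 0.8917 ≈ 116.565 mg/L.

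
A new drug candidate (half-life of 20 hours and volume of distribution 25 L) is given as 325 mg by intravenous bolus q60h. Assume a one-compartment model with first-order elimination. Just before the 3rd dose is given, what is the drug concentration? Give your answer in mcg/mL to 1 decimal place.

f = (1/2)^(τ/t½) = (1/2)^(60/20) ≈ 0.1250.
C₀ = D/Vd = 325/25 ≈ 13.000 mcg/mL.
Before the 3rd dose, 2 doses have been given. Superposition: Cmin = C₀·(f + f²).
≈ 13.000 × (0.1250 + 0.0156) ≈ 13.000 × 0.1406 ≈ 1.828 mcg/mL.

1.8 mcg/mL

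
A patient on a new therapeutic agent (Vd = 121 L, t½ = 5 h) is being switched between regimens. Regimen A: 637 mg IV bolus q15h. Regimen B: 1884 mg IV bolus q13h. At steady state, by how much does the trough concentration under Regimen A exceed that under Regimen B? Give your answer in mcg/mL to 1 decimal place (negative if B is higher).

-2.3 mcg/mL

Regimen A: f = (1/2)^(15/5) ≈ 0.1250; Cmin,ss = (637/121)·f/(1−f) ≈ 0.752 mcg/mL.
Regimen B: f = (1/2)^(13/5) ≈ 0.1649; Cmin,ss = (1884/121)·f/(1−f) ≈ 3.075 mcg/mL.
Difference ≈ 0.752 − 3.075 ≈ -2.323 mcg/mL.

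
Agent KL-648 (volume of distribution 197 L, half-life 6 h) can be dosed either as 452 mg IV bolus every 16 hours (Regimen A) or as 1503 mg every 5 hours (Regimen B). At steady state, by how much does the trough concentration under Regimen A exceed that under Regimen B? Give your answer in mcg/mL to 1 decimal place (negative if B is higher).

-9.3 mcg/mL

Regimen A: f = (1/2)^(16/6) ≈ 0.1575; Cmin,ss = (452/197)·f/(1−f) ≈ 0.429 mcg/mL.
Regimen B: f = (1/2)^(5/6) ≈ 0.5612; Cmin,ss = (1503/197)·f/(1−f) ≈ 9.758 mcg/mL.
Difference ≈ 0.429 − 9.758 ≈ -9.329 mcg/mL.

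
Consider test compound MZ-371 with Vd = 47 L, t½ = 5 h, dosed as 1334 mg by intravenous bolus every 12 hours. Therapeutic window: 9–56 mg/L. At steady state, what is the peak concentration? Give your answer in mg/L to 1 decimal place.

k = ln2/t½ = ln2/5 ≈ 0.138629 h⁻¹; fraction remaining f = e^(−kτ) = e^(−0.138629×12) ≈ 0.1895.
At steady state, accumulation factor R = 1/(1 − e^(−kτ)) ≈ 1.2338.
Single-dose peak C₀ = D/Vd = 1334/47 ≈ 28.383 mg/L.
Cmax,ss = C₀/(1 − f) ≈ 28.383/0.8105 ≈ 35.019 mg/L.
Peak 35.0 mg/L vs MTC 56 mg/L: below toxic threshold.

35.0 mg/L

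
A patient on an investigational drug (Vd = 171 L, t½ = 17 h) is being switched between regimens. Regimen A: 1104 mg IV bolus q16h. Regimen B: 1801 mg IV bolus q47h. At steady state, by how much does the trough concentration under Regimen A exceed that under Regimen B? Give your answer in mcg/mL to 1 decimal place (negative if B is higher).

Regimen A: f = (1/2)^(16/17) ≈ 0.5208; Cmin,ss = (1104/171)·f/(1−f) ≈ 7.017 mcg/mL.
Regimen B: f = (1/2)^(47/17) ≈ 0.1471; Cmin,ss = (1801/171)·f/(1−f) ≈ 1.816 mcg/mL.
Difference ≈ 7.017 − 1.816 ≈ 5.201 mcg/mL.

5.2 mcg/mL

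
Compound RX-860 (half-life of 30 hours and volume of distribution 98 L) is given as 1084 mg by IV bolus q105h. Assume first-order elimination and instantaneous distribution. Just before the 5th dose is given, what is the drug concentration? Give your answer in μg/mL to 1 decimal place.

f = (1/2)^(τ/t½) = (1/2)^(105/30) ≈ 0.0884.
C₀ = D/Vd = 1084/98 ≈ 11.061 μg/mL.
Before the 5th dose, 4 doses have been given. Superposition: Cmin = C₀·(f + f² + … + f^4).
≈ 11.061 × (0.0884 + 0.0078 + 0.0007 + 0.0001) ≈ 11.061 × 0.0970 ≈ 1.073 μg/mL.

1.1 μg/mL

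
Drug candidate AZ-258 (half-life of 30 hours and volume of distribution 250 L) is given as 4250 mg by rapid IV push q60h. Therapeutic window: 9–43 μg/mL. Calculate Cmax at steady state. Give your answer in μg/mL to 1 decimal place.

The dosing interval is 2 half-lives, so f = 2^(−2) = 0.25.
At steady state, R = 1/(1 − 0.25) = 4/3.
Single-dose peak C₀ = D/Vd = 4250/250 = 17 μg/mL.
Steady-state peak Cmax,ss = C₀·R = 17 × 4/3 ≈ 22.667 μg/mL.
Peak 22.7 μg/mL vs MTC 43 μg/mL: below toxic threshold.

22.7 μg/mL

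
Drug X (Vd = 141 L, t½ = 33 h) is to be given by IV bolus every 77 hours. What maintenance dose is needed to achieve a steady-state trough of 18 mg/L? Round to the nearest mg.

τ/t½ = 77/33 ≈ 2.3333, so f = (1/2)^(77/33) ≈ 0.198425.
Cmin,ss = (D/Vd)·f/(1−f), so D = Cmin,ss·Vd·(1−f)/f.
D = 18 × 141 × (1−f)/f ≈ 18 × 141 × 4.03969 ≈ 10252.73 mg.

10253 mg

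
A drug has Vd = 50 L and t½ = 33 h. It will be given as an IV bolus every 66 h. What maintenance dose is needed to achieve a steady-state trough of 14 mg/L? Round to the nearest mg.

2100 mg

τ/t½ = 66/33 ≈ 2, so f = (1/2)^(66/33) ≈ 0.250000.
Cmin,ss = (D/Vd)·f/(1−f), so D = Cmin,ss·Vd·(1−f)/f.
D = 14 × 50 × (1−f)/f ≈ 14 × 50 × 3.00000 ≈ 2100.00 mg.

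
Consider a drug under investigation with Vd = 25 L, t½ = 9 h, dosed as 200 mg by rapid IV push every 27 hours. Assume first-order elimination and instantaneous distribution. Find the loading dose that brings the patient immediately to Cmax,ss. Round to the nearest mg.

229 mg

f = (1/2)^(27/9) ≈ 0.125000; accumulation ratio R = 1/(1−f) ≈ 1.14286.
Loading dose to hit Cmax,ss on first dose: D_load = D_maint·R ≈ 200 × 1.14286 ≈ 228.57 mg.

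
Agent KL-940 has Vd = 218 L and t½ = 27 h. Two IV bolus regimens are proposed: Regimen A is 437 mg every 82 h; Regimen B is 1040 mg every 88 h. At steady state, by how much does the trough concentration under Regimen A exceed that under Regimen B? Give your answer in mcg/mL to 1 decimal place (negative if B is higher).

Regimen A: f = (1/2)^(82/27) ≈ 0.1218; Cmin,ss = (437/218)·f/(1−f) ≈ 0.278 mcg/mL.
Regimen B: f = (1/2)^(88/27) ≈ 0.1044; Cmin,ss = (1040/218)·f/(1−f) ≈ 0.556 mcg/mL.
Difference ≈ 0.278 − 0.556 ≈ -0.278 mcg/mL.

-0.3 mcg/mL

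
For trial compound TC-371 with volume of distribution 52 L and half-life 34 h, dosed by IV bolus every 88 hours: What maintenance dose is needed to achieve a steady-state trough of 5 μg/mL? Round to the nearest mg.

τ/t½ = 88/34 ≈ 2.5882, so f = (1/2)^(88/34) ≈ 0.166289.
Cmin,ss = (D/Vd)·f/(1−f), so D = Cmin,ss·Vd·(1−f)/f.
D = 5 × 52 × (1−f)/f ≈ 5 × 52 × 5.01363 ≈ 1303.54 mg.

1304 mg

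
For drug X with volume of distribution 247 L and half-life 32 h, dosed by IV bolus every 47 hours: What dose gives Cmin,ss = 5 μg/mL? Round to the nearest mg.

τ/t½ = 47/32 ≈ 1.4688, so f = (1/2)^(47/32) ≈ 0.361295.
Cmin,ss = (D/Vd)·f/(1−f), so D = Cmin,ss·Vd·(1−f)/f.
D = 5 × 247 × (1−f)/f ≈ 5 × 247 × 1.76782 ≈ 2183.26 mg.

2183 mg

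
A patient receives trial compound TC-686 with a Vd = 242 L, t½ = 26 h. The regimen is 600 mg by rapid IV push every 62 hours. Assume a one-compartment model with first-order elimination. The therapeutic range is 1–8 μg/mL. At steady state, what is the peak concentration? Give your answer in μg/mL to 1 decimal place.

3.1 μg/mL

k = ln2/t½ = ln2/26 ≈ 0.026660 h⁻¹; fraction remaining f = e^(−kτ) = e^(−0.026660×62) ≈ 0.1915.
Accumulation ratio R = 1/(1 − f) ≈ 1/0.8085 ≈ 1.2369.
Single-dose peak C₀ = D/Vd = 600/242 ≈ 2.479 μg/mL.
Steady-state peak Cmax,ss = C₀·R ≈ 2.479 × 1.2369 ≈ 3.066 μg/mL.
Peak 3.1 μg/mL vs MTC 8 μg/mL: below toxic threshold.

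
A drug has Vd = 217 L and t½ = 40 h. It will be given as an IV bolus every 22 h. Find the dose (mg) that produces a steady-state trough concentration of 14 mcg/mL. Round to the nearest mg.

1410 mg

τ/t½ = 22/40 ≈ 0.55, so f = (1/2)^(22/40) ≈ 0.683020.
Cmin,ss = (D/Vd)·f/(1−f), so D = Cmin,ss·Vd·(1−f)/f.
D = 14 × 217 × (1−f)/f ≈ 14 × 217 × 0.46409 ≈ 1409.91 mg.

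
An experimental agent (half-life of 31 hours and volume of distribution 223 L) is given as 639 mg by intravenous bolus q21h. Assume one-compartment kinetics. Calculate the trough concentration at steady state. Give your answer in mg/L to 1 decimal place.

k = ln2/t½ = ln2/31 ≈ 0.022360 h⁻¹; fraction remaining f = e^(−kτ) = e^(−0.022360×21) ≈ 0.6253.
At steady state, accumulation factor R = 1/(1 − e^(−kτ)) ≈ 2.6688.
Single-dose peak C₀ = D/Vd = 639/223 ≈ 2.865 mg/L.
Steady-state peak Cmax,ss = C₀·R ≈ 2.865 × 2.6688 ≈ 7.646 mg/L.
Steady-state trough Cmin,ss = Cmax,ss·f ≈ 7.646 × 0.6253 ≈ 4.781 mg/L.

4.8 mg/L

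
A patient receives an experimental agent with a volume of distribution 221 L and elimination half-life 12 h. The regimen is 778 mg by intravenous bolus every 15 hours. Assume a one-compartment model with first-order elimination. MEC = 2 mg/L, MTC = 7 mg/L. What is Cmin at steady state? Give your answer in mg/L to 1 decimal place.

k = ln2/t½ = ln2/12 ≈ 0.057762 h⁻¹; fraction remaining f = e^(−kτ) = e^(−0.057762×15) ≈ 0.4204.
Single-dose peak C₀ = D/Vd = 778/221 ≈ 3.520 mg/L.
Steady-state trough Cmin,ss = C₀·f/(1−f) ≈ 3.520 × 0.4204/0.5796 ≈ 2.553 mg/L.
Trough 2.6 mg/L vs MEC 2 mg/L: adequate.

2.6 mg/L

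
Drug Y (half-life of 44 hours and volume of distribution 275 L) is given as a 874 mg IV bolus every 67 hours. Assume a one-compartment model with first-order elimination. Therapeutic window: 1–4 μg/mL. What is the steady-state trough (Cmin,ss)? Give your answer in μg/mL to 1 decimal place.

1.7 μg/mL

k = ln2/t½ = ln2/44 ≈ 0.015753 h⁻¹; fraction remaining f = e^(−kτ) = e^(−0.015753×67) ≈ 0.3480.
At steady state, accumulation factor R = 1/(1 − e^(−kτ)) ≈ 1.5337.
Single-dose peak C₀ = D/Vd = 874/275 ≈ 3.178 μg/mL.
Cmax,ss = C₀/(1 − f) ≈ 3.178/0.6520 ≈ 4.874 μg/mL.
Steady-state trough Cmin,ss = Cmax,ss·f ≈ 4.874 × 0.3480 ≈ 1.696 μg/mL.
Trough 1.7 μg/mL vs MEC 1 μg/mL: adequate.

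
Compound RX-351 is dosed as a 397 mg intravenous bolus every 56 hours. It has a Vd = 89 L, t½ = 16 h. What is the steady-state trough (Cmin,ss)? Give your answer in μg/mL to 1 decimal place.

0.4 μg/mL

k = ln2/t½ = ln2/16 ≈ 0.043322 h⁻¹; fraction remaining f = e^(−kτ) = e^(−0.043322×56) ≈ 0.0884.
At steady state, accumulation factor R = 1/(1 − e^(−kτ)) ≈ 1.0970.
Single-dose peak C₀ = D/Vd = 397/89 ≈ 4.461 μg/mL.
Cmax,ss = C₀/(1 − f) ≈ 4.461/0.9116 ≈ 4.894 μg/mL.
One interval later, Cmin,ss = Cmax,ss·e^(−kτ) ≈ 4.894 × 0.0884 ≈ 0.433 μg/mL.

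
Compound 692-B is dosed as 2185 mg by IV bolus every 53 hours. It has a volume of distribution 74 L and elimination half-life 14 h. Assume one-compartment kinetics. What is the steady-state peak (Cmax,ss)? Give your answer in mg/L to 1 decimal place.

31.8 mg/L

k = ln2/t½ = ln2/14 ≈ 0.049511 h⁻¹; fraction remaining f = e^(−kτ) = e^(−0.049511×53) ≈ 0.0725.
At steady state, accumulation factor R = 1/(1 − e^(−kτ)) ≈ 1.0782.
Each bolus raises the concentration by D/Vd = 2185/74 ≈ 29.527 mg/L.
Steady-state peak Cmax,ss = C₀·R ≈ 29.527 × 1.0782 ≈ 31.836 mg/L.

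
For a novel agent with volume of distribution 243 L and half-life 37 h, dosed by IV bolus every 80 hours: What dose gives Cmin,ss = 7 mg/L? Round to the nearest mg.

τ/t½ = 80/37 ≈ 2.1622, so f = (1/2)^(80/37) ≈ 0.223421.
Cmin,ss = (D/Vd)·f/(1−f), so D = Cmin,ss·Vd·(1−f)/f.
D = 7 × 243 × (1−f)/f ≈ 7 × 243 × 3.47586 ≈ 5912.44 mg.

5912 mg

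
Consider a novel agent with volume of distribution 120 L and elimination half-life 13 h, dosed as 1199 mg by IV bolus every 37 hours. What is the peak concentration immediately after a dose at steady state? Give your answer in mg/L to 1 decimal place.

11.6 mg/L

Over one 37-h interval, 37/13 ≈ 2.8462 half-lives elapse, leaving f ≈ 0.1391 of each dose.
At steady state, accumulation factor R = 1/(1 − e^(−kτ)) ≈ 1.1616.
Single-dose peak C₀ = D/Vd = 1199/120 ≈ 9.992 mg/L.
Cmax,ss = C₀/(1 − f) ≈ 9.992/0.8609 ≈ 11.606 mg/L.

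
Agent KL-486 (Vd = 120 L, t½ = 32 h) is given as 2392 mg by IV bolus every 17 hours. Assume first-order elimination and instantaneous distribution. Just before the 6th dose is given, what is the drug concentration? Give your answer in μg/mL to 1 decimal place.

37.7 μg/mL

f = (1/2)^(τ/t½) = (1/2)^(17/32) ≈ 0.6920.
C₀ = D/Vd = 2392/120 ≈ 19.933 μg/mL.
Before the 6th dose, 5 doses have been given. Superposition: Cmin = C₀·(f + f² + … + f^5).
≈ 19.933 × (0.6920 + 0.4789 + 0.3314 + 0.2293 + 0.1587) ≈ 19.933 × 1.8903 ≈ 37.679 μg/mL.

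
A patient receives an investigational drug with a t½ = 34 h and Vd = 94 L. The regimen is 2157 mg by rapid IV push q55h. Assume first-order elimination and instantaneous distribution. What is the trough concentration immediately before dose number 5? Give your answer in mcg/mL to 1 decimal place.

f = (1/2)^(τ/t½) = (1/2)^(55/34) ≈ 0.3259.
C₀ = D/Vd = 2157/94 ≈ 22.947 mcg/mL.
Before the 5th dose, 4 doses have been given. Superposition: Cmin = C₀·(f + f² + … + f^4).
≈ 22.947 × (0.3259 + 0.1062 + 0.0346 + 0.0113) ≈ 22.947 × 0.4780 ≈ 10.969 mcg/mL.

11.0 mcg/mL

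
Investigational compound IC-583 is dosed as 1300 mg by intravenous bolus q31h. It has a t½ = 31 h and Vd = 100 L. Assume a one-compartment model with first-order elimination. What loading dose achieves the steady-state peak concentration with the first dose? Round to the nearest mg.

2600 mg

f = (1/2)^(31/31) ≈ 0.500000; accumulation ratio R = 1/(1−f) ≈ 2.00000.
Loading dose to hit Cmax,ss on first dose: D_load = D_maint·R ≈ 1300 × 2.00000 ≈ 2600.00 mg.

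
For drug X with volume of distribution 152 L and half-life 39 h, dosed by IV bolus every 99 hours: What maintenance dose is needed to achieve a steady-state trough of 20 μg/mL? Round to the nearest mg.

14621 mg

τ/t½ = 99/39 ≈ 2.5385, so f = (1/2)^(99/39) ≈ 0.172126.
Cmin,ss = (D/Vd)·f/(1−f), so D = Cmin,ss·Vd·(1−f)/f.
D = 20 × 152 × (1−f)/f ≈ 20 × 152 × 4.80970 ≈ 14621.49 mg.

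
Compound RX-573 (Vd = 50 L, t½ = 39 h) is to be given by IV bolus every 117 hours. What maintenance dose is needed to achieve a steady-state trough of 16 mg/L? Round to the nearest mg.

5600 mg

τ/t½ = 117/39 ≈ 3, so f = (1/2)^(117/39) ≈ 0.125000.
Cmin,ss = (D/Vd)·f/(1−f), so D = Cmin,ss·Vd·(1−f)/f.
D = 16 × 50 × (1−f)/f ≈ 16 × 50 × 7.00000 ≈ 5600.00 mg.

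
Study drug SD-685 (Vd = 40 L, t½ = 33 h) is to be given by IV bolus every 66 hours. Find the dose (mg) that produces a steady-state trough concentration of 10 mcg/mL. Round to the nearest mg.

τ/t½ = 66/33 ≈ 2, so f = (1/2)^(66/33) ≈ 0.250000.
Cmin,ss = (D/Vd)·f/(1−f), so D = Cmin,ss·Vd·(1−f)/f.
D = 10 × 40 × (1−f)/f ≈ 10 × 40 × 3.00000 ≈ 1200.00 mg.

1200 mg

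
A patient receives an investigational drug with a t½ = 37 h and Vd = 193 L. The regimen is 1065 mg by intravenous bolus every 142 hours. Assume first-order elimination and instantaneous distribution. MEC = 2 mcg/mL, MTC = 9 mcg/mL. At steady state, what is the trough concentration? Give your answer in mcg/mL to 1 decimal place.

Over one 142-h interval, 142/37 ≈ 3.8378 half-lives elapse, leaving f ≈ 0.0699 of each dose.
At steady state, accumulation factor R = 1/(1 − e^(−kτ)) ≈ 1.0752.
Each bolus raises the concentration by D/Vd = 1065/193 ≈ 5.518 mcg/mL.
Cmax,ss = C₀/(1 − f) ≈ 5.518/0.9301 ≈ 5.933 mcg/mL.
Steady-state trough Cmin,ss = Cmax,ss·f ≈ 5.933 × 0.0699 ≈ 0.415 mcg/mL.
Trough 0.4 mcg/mL vs MEC 2 mcg/mL: subtherapeutic.

0.4 mcg/mL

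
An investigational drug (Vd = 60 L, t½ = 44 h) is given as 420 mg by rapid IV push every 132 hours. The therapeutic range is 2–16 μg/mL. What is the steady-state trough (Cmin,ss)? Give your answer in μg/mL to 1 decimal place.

1.0 μg/mL

τ = 132 h = 3 half-lives, so f = (1/2)^3 = 0.125.
Accumulation ratio R = 1/(1 − f) = 1/0.875 = 8/7.
Single-dose peak C₀ = D/Vd = 420/60 = 7 μg/mL.
Steady-state peak Cmax,ss = C₀·R = 7 × 8/7 ≈ 8.000 μg/mL.
Steady-state trough Cmin,ss = Cmax,ss·f ≈ 8.000 × 0.125 ≈ 1.000 μg/mL.
Trough 1.0 μg/mL vs MEC 2 μg/mL: subtherapeutic.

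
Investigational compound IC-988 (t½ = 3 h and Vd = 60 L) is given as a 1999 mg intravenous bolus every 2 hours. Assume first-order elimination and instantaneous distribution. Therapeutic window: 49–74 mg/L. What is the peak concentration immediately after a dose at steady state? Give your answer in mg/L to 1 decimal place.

k = ln2/t½ = ln2/3 ≈ 0.231049 h⁻¹; fraction remaining f = e^(−kτ) = e^(−0.231049×2) ≈ 0.6300.
At steady state, accumulation factor R = 1/(1 − e^(−kτ)) ≈ 2.7027.
Single-dose peak C₀ = D/Vd = 1999/60 ≈ 33.317 mg/L.
Cmax,ss = C₀/(1 − f) ≈ 33.317/0.3700 ≈ 90.046 mg/L.
Peak 90.0 mg/L vs MTC 74 mg/L: exceeds toxic threshold.

90.0 mg/L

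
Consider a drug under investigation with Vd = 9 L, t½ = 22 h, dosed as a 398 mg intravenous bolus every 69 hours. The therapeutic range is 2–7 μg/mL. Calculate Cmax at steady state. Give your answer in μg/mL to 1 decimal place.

49.9 μg/mL

Over one 69-h interval, 69/22 ≈ 3.1364 half-lives elapse, leaving f ≈ 0.1137 of each dose.
Accumulation ratio R = 1/(1 − f) ≈ 1/0.8863 ≈ 1.1283.
Each bolus raises the concentration by D/Vd = 398/9 ≈ 44.222 μg/mL.
Steady-state peak Cmax,ss = C₀·R ≈ 44.222 × 1.1283 ≈ 49.896 μg/mL.
Peak 49.9 μg/mL vs MTC 7 μg/mL: exceeds toxic threshold.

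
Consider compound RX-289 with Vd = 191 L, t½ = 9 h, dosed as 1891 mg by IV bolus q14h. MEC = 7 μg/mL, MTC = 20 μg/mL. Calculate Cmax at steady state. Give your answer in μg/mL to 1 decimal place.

k = ln2/t½ = ln2/9 ≈ 0.077016 h⁻¹; fraction remaining f = e^(−kτ) = e^(−0.077016×14) ≈ 0.3402.
Accumulation ratio R = 1/(1 − f) ≈ 1/0.6598 ≈ 1.5156.
Each bolus raises the concentration by D/Vd = 1891/191 ≈ 9.901 μg/mL.
Cmax,ss = C₀/(1 − f) ≈ 9.901/0.6598 ≈ 15.006 μg/mL.
Peak 15.0 μg/mL vs MTC 20 μg/mL: below toxic threshold.

15.0 μg/mL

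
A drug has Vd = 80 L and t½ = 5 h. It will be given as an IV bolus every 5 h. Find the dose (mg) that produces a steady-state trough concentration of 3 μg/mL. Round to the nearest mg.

τ/t½ = 5/5 ≈ 1, so f = (1/2)^(5/5) ≈ 0.500000.
Cmin,ss = (D/Vd)·f/(1−f), so D = Cmin,ss·Vd·(1−f)/f.
D = 3 × 80 × (1−f)/f ≈ 3 × 80 × 1.00000 ≈ 240.00 mg.

240 mg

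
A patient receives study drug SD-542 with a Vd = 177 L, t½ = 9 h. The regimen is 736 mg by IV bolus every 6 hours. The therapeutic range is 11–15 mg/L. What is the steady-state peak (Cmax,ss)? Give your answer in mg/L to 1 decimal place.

11.2 mg/L

τ/t½ = 6/9 ≈ 0.66667, so fraction remaining f = (1/2)^(6/9) ≈ 0.6300.
Accumulation ratio R = 1/(1 − f) ≈ 1/0.3700 ≈ 2.7027.
Single-dose peak C₀ = D/Vd = 736/177 ≈ 4.158 mg/L.
Steady-state peak Cmax,ss = C₀·R ≈ 4.158 × 2.7027 ≈ 11.238 mg/L.
Peak 11.2 mg/L vs MTC 15 mg/L: below toxic threshold.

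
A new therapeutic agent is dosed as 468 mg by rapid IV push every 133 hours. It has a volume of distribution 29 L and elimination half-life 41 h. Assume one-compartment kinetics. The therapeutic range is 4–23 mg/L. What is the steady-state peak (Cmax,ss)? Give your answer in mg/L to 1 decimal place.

18.0 mg/L

Over one 133-h interval, 133/41 ≈ 3.2439 half-lives elapse, leaving f ≈ 0.1056 of each dose.
At steady state, accumulation factor R = 1/(1 − e^(−kτ)) ≈ 1.1181.
Each bolus raises the concentration by D/Vd = 468/29 ≈ 16.138 mg/L.
Cmax,ss = C₀/(1 − f) ≈ 16.138/0.8944 ≈ 18.043 mg/L.
Peak 18.0 mg/L vs MTC 23 mg/L: below toxic threshold.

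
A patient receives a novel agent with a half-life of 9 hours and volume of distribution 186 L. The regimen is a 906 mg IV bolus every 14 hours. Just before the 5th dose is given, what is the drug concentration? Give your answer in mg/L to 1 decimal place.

2.5 mg/L

f = (1/2)^(τ/t½) = (1/2)^(14/9) ≈ 0.3402.
C₀ = D/Vd = 906/186 ≈ 4.871 mg/L.
Before the 5th dose, 4 doses have been given. Superposition: Cmin = C₀·(f + f² + … + f^4).
≈ 4.871 × (0.3402 + 0.1157 + 0.0394 + 0.0134) ≈ 4.871 × 0.5087 ≈ 2.478 mg/L.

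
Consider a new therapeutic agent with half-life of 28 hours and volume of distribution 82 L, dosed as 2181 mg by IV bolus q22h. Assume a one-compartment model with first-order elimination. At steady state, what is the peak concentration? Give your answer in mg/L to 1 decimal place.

63.3 mg/L

τ/t½ = 22/28 ≈ 0.78571, so fraction remaining f = (1/2)^(22/28) ≈ 0.5801.
At steady state, accumulation factor R = 1/(1 − e^(−kτ)) ≈ 2.3815.
Each bolus raises the concentration by D/Vd = 2181/82 ≈ 26.598 mg/L.
Steady-state peak Cmax,ss = C₀·R ≈ 26.598 × 2.3815 ≈ 63.343 mg/L.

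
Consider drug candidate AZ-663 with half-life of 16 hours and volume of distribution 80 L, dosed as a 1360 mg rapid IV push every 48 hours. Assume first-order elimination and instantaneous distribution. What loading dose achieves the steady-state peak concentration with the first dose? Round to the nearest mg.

1554 mg

f = (1/2)^(48/16) ≈ 0.125000; accumulation ratio R = 1/(1−f) ≈ 1.14286.
Loading dose to hit Cmax,ss on first dose: D_load = D_maint·R ≈ 1360 × 1.14286 ≈ 1554.29 mg.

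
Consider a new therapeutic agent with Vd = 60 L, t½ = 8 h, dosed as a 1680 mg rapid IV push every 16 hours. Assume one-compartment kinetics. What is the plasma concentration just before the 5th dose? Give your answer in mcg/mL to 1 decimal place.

f = (1/2)^(τ/t½) = (1/2)^(16/8) ≈ 0.2500.
C₀ = D/Vd = 1680/60 ≈ 28.000 mcg/mL.
Before the 5th dose, 4 doses have been given. Superposition: Cmin = C₀·(f + f² + … + f^4).
≈ 28.000 × (0.2500 + 0.0625 + 0.0156 + 0.0039) ≈ 28.000 × 0.3320 ≈ 9.296 mcg/mL.

9.3 mcg/mL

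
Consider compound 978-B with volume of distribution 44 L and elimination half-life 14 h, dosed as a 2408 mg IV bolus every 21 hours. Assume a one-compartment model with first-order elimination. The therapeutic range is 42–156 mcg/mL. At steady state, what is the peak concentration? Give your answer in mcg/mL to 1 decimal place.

84.7 mcg/mL

Over one 21-h interval, 21/14 ≈ 1.5 half-lives elapse, leaving f ≈ 0.3536 of each dose.
Accumulation ratio R = 1/(1 − f) ≈ 1/0.6464 ≈ 1.5470.
Each bolus raises the concentration by D/Vd = 2408/44 ≈ 54.727 mcg/mL.
Steady-state peak Cmax,ss = C₀·R ≈ 54.727 × 1.5470 ≈ 84.663 mcg/mL.
Peak 84.7 mcg/mL vs MTC 156 mcg/mL: below toxic threshold.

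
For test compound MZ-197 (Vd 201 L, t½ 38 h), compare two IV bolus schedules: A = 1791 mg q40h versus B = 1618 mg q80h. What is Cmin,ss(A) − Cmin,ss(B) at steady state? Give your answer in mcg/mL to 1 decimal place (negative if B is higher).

5.9 mcg/mL

Regimen A: f = (1/2)^(40/38) ≈ 0.4821; Cmin,ss = (1791/201)·f/(1−f) ≈ 8.295 mcg/mL.
Regimen B: f = (1/2)^(80/38) ≈ 0.2324; Cmin,ss = (1618/201)·f/(1−f) ≈ 2.437 mcg/mL.
Difference ≈ 8.295 − 2.437 ≈ 5.858 mcg/mL.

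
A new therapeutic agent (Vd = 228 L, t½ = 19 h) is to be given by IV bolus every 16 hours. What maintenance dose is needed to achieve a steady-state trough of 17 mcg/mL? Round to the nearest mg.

3072 mg

τ/t½ = 16/19 ≈ 0.84211, so f = (1/2)^(16/19) ≈ 0.557829.
Cmin,ss = (D/Vd)·f/(1−f), so D = Cmin,ss·Vd·(1−f)/f.
D = 17 × 228 × (1−f)/f ≈ 17 × 228 × 0.79266 ≈ 3072.35 mg.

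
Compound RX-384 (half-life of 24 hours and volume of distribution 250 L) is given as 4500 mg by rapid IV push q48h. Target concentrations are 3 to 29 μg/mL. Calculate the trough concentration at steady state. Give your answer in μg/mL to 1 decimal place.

6.0 μg/mL

The dosing interval is 2 half-lives, so f = 2^(−2) = 0.25.
At steady state, R = 1/(1 − 0.25) = 4/3.
Single-dose peak C₀ = D/Vd = 4500/250 = 18 μg/mL.
Steady-state peak Cmax,ss = C₀·R = 18 × 4/3 ≈ 24.000 μg/mL.
Steady-state trough Cmin,ss = Cmax,ss·f ≈ 24.000 × 0.25 ≈ 6.000 μg/mL.
Trough 6.0 μg/mL vs MEC 3 μg/mL: adequate.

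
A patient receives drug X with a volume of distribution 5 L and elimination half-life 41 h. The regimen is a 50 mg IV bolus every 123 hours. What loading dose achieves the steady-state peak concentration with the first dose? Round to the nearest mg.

f = (1/2)^(123/41) ≈ 0.125000; accumulation ratio R = 1/(1−f) ≈ 1.14286.
Loading dose to hit Cmax,ss on first dose: D_load = D_maint·R ≈ 50 × 1.14286 ≈ 57.14 mg.

57 mg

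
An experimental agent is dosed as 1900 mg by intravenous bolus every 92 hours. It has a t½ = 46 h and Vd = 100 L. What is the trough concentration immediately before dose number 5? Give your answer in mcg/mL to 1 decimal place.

f = (1/2)^(τ/t½) = (1/2)^(92/46) ≈ 0.2500.
C₀ = D/Vd = 1900/100 ≈ 19.000 mcg/mL.
Before the 5th dose, 4 doses have been given. Superposition: Cmin = C₀·(f + f² + … + f^4).
≈ 19.000 × (0.2500 + 0.0625 + 0.0156 + 0.0039) ≈ 19.000 × 0.3320 ≈ 6.308 mcg/mL.

6.3 mcg/mL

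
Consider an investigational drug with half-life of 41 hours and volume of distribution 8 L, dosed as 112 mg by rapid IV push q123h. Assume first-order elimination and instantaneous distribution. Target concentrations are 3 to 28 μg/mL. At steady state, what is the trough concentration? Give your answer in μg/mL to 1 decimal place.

2.0 μg/mL

τ = 123 h = 3 half-lives, so f = (1/2)^3 = 0.125.
Accumulation ratio R = 1/(1 − f) = 1/0.875 = 8/7.
Single-dose peak C₀ = D/Vd = 112/8 = 14 μg/mL.
Steady-state peak Cmax,ss = C₀·R = 14 × 8/7 ≈ 16.000 μg/mL.
Steady-state trough Cmin,ss = Cmax,ss·f ≈ 16.000 × 0.125 ≈ 2.000 μg/mL.
Trough 2.0 μg/mL vs MEC 3 μg/mL: subtherapeutic.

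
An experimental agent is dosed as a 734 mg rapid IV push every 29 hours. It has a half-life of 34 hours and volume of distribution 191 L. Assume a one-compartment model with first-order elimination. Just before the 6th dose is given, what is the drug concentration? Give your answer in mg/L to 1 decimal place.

4.5 mg/L

f = (1/2)^(τ/t½) = (1/2)^(29/34) ≈ 0.5537.
C₀ = D/Vd = 734/191 ≈ 3.843 mg/L.
Before the 6th dose, 5 doses have been given. Superposition: Cmin = C₀·(f + f² + … + f^5).
≈ 3.843 × (0.5537 + 0.3066 + 0.1698 + 0.0940 + 0.0520) ≈ 3.843 × 1.1761 ≈ 4.520 mg/L.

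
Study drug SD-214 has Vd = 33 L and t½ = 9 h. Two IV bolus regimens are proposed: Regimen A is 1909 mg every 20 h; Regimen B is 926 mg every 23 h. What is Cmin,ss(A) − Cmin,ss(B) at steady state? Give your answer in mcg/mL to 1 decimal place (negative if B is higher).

10.0 mcg/mL

Regimen A: f = (1/2)^(20/9) ≈ 0.2143; Cmin,ss = (1909/33)·f/(1−f) ≈ 15.778 mcg/mL.
Regimen B: f = (1/2)^(23/9) ≈ 0.1701; Cmin,ss = (926/33)·f/(1−f) ≈ 5.751 mcg/mL.
Difference ≈ 15.778 − 5.751 ≈ 10.027 mcg/mL.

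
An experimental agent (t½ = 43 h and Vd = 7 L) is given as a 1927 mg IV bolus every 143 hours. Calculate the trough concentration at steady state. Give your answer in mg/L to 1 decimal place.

30.5 mg/L

τ/t½ = 143/43 ≈ 3.3256, so fraction remaining f = (1/2)^(143/43) ≈ 0.0997.
Single-dose peak C₀ = D/Vd = 1927/7 ≈ 275.286 mg/L.
Steady-state trough Cmin,ss = C₀·f/(1−f) ≈ 275.286 × 0.0997/0.9003 ≈ 30.485 mg/L.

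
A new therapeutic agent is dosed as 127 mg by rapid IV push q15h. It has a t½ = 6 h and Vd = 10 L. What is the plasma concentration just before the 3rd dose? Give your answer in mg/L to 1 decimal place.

f = (1/2)^(τ/t½) = (1/2)^(15/6) ≈ 0.1768.
C₀ = D/Vd = 127/10 ≈ 12.700 mg/L.
Before the 3rd dose, 2 doses have been given. Superposition: Cmin = C₀·(f + f²).
≈ 12.700 × (0.1768 + 0.0313) ≈ 12.700 × 0.2081 ≈ 2.643 mg/L.

2.6 mg/L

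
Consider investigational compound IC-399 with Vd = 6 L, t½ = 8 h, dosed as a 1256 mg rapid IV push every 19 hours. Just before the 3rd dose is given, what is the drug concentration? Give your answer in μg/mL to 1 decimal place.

48.1 μg/mL

f = (1/2)^(τ/t½) = (1/2)^(19/8) ≈ 0.1928.
C₀ = D/Vd = 1256/6 ≈ 209.333 μg/mL.
Before the 3rd dose, 2 doses have been given. Superposition: Cmin = C₀·(f + f²).
≈ 209.333 × (0.1928 + 0.0372) ≈ 209.333 × 0.2300 ≈ 48.147 μg/mL.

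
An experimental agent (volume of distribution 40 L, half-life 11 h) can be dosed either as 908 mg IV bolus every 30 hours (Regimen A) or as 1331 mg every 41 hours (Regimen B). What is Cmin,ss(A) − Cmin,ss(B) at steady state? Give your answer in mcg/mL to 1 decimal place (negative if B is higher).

Regimen A: f = (1/2)^(30/11) ≈ 0.1510; Cmin,ss = (908/40)·f/(1−f) ≈ 4.037 mcg/mL.
Regimen B: f = (1/2)^(41/11) ≈ 0.0755; Cmin,ss = (1331/40)·f/(1−f) ≈ 2.717 mcg/mL.
Difference ≈ 4.037 − 2.717 ≈ 1.320 mcg/mL.

1.3 mcg/mL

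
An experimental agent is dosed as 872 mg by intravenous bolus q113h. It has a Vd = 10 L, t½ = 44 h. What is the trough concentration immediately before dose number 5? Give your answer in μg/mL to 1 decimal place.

f = (1/2)^(τ/t½) = (1/2)^(113/44) ≈ 0.1686.
C₀ = D/Vd = 872/10 ≈ 87.200 μg/mL.
Before the 5th dose, 4 doses have been given. Superposition: Cmin = C₀·(f + f² + … + f^4).
≈ 87.200 × (0.1686 + 0.0284 + 0.0048 + 0.0008) ≈ 87.200 × 0.2026 ≈ 17.667 μg/mL.

17.7 μg/mL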